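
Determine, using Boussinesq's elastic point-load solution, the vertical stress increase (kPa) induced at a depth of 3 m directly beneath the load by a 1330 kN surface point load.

Boussinesq vertical stress below a point load on an elastic half-space:
Δσ_z = 3P/(2πz²) · [1 + (r/z)²]^(−5/2)
r/z = 0/3 = 0; [1+(r/z)²]^(−5/2) = 1.
Δσ_z = 3×1330/(2π×3²) × 1 = 70.559 × 1 = 70.56 kPa

Δσ_z ≈ 70.6 kPa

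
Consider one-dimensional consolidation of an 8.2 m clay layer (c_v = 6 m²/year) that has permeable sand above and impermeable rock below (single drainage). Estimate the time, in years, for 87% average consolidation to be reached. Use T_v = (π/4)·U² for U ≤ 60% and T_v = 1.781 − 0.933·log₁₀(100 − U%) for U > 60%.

t ≈ 8.31 years

Drainage path length: H_d = H = 8.2 m (single drainage).
U > 60%: T_v = 1.781 − 0.933·log₁₀(100 − 87) = 0.74169.
t = T_v·H_d²/c_v = 0.74169×8.2²/6 = 8.312 years.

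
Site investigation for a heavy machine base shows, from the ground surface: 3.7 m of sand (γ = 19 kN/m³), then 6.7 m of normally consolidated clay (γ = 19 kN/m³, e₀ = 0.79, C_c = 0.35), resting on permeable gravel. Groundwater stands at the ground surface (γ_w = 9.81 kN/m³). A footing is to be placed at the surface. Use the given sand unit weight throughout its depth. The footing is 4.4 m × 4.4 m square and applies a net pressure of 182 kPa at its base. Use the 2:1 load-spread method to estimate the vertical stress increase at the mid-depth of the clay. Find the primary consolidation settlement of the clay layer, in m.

S_c ≈ 0.197 m

Mid-depth of clay below the ground surface: z = 3.7 + 6.7/2 = 7.05 m.
Total vertical stress at mid-clay: σ_v = 19×3.7 + 19×3.35 = 133.95 kPa.
Pore pressure: u = 9.81×(7.05 − 0) = 69.16 kPa.
Initial effective stress: σ'_0 = σ_v − u = 133.95 − 69.16 = 64.79 kPa.
Stress increase at mid-clay by the 2:1 spreading method:
Δσ = qBL/((B+z)(L+z)) = 182×4.4×4.4/((4.4+7.05)(4.4+7.05)) = 26.876 kPa
Final effective stress: σ'_f = σ'_0 + Δσ = 64.79 + 26.876 = 91.666 kPa.
Normally consolidated clay, so the full stress increment lies on the virgin compression line:
S_c = C_c·H/(1+e₀)·log₁₀(σ'_f/σ'_0) = 0.35×6.7/(1+0.79)×log₁₀(91.666/64.79)
    = 1.3101 × 0.1507 = 0.1974 m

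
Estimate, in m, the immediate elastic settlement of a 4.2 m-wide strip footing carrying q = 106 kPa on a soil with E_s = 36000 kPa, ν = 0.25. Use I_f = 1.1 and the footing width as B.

Immediate (elastic) settlement: S_e = q·B·(1−ν²)/E_s · I_f.
S_e = 106 × 4.2 × (1 − 0.25²) / 36000 × 1.1
    = 106 × 4.2 × 0.9375 / 36000 × 1.1
    = 0.01275 m

S_e ≈ 0.0128 m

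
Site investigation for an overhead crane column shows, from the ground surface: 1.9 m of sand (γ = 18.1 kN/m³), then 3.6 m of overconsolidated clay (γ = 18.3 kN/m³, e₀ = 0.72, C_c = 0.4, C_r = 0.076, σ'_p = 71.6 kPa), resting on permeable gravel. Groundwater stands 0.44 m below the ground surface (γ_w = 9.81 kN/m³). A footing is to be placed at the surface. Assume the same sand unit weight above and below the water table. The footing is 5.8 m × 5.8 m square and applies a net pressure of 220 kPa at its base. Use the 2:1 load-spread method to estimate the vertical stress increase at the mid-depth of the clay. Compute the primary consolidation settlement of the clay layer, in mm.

S_c ≈ 228 mm

Mid-depth of clay below the ground surface: z = 1.9 + 3.6/2 = 3.7 m.
Total vertical stress at mid-clay: σ_v = 18.1×1.9 + 18.3×1.8 = 67.33 kPa.
Pore pressure: u = 9.81×(3.7 − 0.44) = 31.981 kPa.
Initial effective stress: σ'_0 = σ_v − u = 67.33 − 31.981 = 35.349 kPa.
Stress increase at mid-clay by the 2:1 spreading method:
Δσ = qBL/((B+z)(L+z)) = 220×5.8×5.8/((5.8+3.7)(5.8+3.7)) = 82.003 kPa
Final effective stress: σ'_f = 35.349 + 82.003 = 117.35 kPa.
σ'_f = 117.35 > σ'_p = 71.6 kPa, so the stress path crosses the preconsolidation pressure — recompression up to σ'_p, then virgin compression beyond:
S_c = H/(1+e₀)·[C_r·log₁₀(σ'_p/σ'_0) + C_c·log₁₀(σ'_f/σ'_p)]
    = 3.6/1.72 × [0.076×log₁₀(71.6/35.349) + 0.4×log₁₀(117.35/71.6)]
    = 2.093 × [0.023297 + 0.085828] = 0.2284 m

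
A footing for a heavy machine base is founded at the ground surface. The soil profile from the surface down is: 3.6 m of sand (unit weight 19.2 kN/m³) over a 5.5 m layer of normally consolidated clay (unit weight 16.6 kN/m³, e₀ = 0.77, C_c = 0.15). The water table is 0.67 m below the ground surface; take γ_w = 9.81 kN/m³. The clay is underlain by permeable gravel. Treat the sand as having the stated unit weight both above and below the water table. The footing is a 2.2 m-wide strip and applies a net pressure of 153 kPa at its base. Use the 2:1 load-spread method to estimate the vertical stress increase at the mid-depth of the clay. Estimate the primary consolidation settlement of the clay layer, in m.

Mid-depth of clay below the ground surface: z = 3.6 + 5.5/2 = 6.35 m.
Total vertical stress at mid-clay: σ_v = 19.2×3.6 + 16.6×2.75 = 114.77 kPa.
Pore pressure: u = 9.81×(6.35 − 0.67) = 55.721 kPa.
Initial effective stress: σ'_0 = σ_v − u = 114.77 − 55.721 = 59.049 kPa.
Stress increase at mid-clay by the 2:1 spreading method:
Δσ = qB/(B+z) = 153×2.2/(2.2+6.35) = 39.368 kPa
Final effective stress: σ'_f = σ'_0 + Δσ = 59.049 + 39.368 = 98.417 kPa.
Normally consolidated clay, so the full stress increment lies on the virgin compression line:
S_c = C_c·H/(1+e₀)·log₁₀(σ'_f/σ'_0) = 0.15×5.5/(1+0.77)×log₁₀(98.417/59.049)
    = 0.4661 × 0.22186 = 0.1034 m

S_c ≈ 0.103 m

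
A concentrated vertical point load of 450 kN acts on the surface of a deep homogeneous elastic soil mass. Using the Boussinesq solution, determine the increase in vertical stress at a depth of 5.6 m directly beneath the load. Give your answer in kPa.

Δσ_z ≈ 6.85 kPa

Boussinesq vertical stress below a point load on an elastic half-space:
Δσ_z = 3P/(2πz²) · [1 + (r/z)²]^(−5/2)
r/z = 0/5.6 = 0; [1+(r/z)²]^(−5/2) = 1.
Δσ_z = 3×450/(2π×5.6²) × 1 = 6.8514 × 1 = 6.851 kPa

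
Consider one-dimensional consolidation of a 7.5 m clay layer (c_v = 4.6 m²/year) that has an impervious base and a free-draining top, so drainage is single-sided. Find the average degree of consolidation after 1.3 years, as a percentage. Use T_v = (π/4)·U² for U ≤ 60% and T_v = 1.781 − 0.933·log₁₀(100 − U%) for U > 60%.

Drainage path length: H_d = H = 7.5 m (single drainage).
T_v = c_v·t/H_d² = 4.6×1.3/7.5² = 0.10631.
T_v = 0.10631 corresponds to the U ≤ 60% branch:
U = √(4T_v/π) = 0.3679

U ≈ 36.8 %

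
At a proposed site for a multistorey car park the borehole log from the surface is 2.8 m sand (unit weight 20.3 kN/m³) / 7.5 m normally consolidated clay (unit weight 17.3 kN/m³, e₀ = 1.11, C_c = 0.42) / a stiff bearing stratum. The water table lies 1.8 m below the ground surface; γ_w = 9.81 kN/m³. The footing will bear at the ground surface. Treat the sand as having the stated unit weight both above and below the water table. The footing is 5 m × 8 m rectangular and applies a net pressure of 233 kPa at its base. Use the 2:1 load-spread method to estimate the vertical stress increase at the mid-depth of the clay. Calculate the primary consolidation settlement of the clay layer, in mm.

S_c ≈ 358 mm

Mid-depth of clay below the ground surface: z = 2.8 + 7.5/2 = 6.55 m.
Total vertical stress at mid-clay: σ_v = 20.3×2.8 + 17.3×3.75 = 121.72 kPa.
Pore pressure: u = 9.81×(6.55 − 1.8) = 46.598 kPa.
Initial effective stress: σ'_0 = σ_v − u = 121.72 − 46.598 = 75.122 kPa.
Stress increase at mid-clay by the 2:1 spreading method:
Δσ = qBL/((B+z)(L+z)) = 233×5×8/((5+6.55)(8+6.55)) = 55.459 kPa
Final effective stress: σ'_f = σ'_0 + Δσ = 75.122 + 55.459 = 130.58 kPa.
Normally consolidated clay, so the full stress increment lies on the virgin compression line:
S_c = C_c·H/(1+e₀)·log₁₀(σ'_f/σ'_0) = 0.42×7.5/(1+1.11)×log₁₀(130.58/75.122)
    = 1.4929 × 0.24011 = 0.3585 m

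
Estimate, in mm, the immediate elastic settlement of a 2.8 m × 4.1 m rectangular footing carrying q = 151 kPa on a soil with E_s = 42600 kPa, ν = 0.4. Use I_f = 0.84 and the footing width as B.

S_e ≈ 7 mm

Immediate (elastic) settlement: S_e = q·B·(1−ν²)/E_s · I_f.
S_e = 151 × 2.8 × (1 − 0.4²) / 42600 × 0.84
    = 151 × 2.8 × 0.84 / 42600 × 0.84
    = 0.007003 m = 7.003 mm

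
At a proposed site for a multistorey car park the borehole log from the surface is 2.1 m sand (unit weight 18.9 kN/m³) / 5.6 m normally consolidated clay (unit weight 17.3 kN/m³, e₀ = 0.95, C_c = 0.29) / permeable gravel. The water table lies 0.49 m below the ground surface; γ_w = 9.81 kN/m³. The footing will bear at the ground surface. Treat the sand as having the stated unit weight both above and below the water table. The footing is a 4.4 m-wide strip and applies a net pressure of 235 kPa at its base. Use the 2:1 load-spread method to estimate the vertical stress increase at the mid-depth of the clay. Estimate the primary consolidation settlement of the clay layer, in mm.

S_c ≈ 451 mm

Mid-depth of clay below the ground surface: z = 2.1 + 5.6/2 = 4.9 m.
Total vertical stress at mid-clay: σ_v = 18.9×2.1 + 17.3×2.8 = 88.13 kPa.
Pore pressure: u = 9.81×(4.9 − 0.49) = 43.262 kPa.
Initial effective stress: σ'_0 = σ_v − u = 88.13 − 43.262 = 44.868 kPa.
Stress increase at mid-clay by the 2:1 spreading method:
Δσ = qB/(B+z) = 235×4.4/(4.4+4.9) = 111.18 kPa
Final effective stress: σ'_f = σ'_0 + Δσ = 44.868 + 111.18 = 156.05 kPa.
Normally consolidated clay, so the full stress increment lies on the virgin compression line:
S_c = C_c·H/(1+e₀)·log₁₀(σ'_f/σ'_0) = 0.29×5.6/(1+0.95)×log₁₀(156.05/44.868)
    = 0.83282 × 0.54133 = 0.4508 m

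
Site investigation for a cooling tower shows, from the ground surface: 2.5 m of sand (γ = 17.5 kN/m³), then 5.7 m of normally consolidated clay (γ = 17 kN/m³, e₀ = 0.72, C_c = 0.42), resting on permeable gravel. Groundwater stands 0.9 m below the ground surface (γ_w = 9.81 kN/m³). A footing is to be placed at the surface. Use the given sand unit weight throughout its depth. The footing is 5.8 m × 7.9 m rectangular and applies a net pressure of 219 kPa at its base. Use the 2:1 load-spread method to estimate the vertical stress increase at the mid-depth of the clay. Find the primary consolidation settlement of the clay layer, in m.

S_c ≈ 0.529 m

Mid-depth of clay below the ground surface: z = 2.5 + 5.7/2 = 5.35 m.
Total vertical stress at mid-clay: σ_v = 17.5×2.5 + 17×2.85 = 92.2 kPa.
Pore pressure: u = 9.81×(5.35 − 0.9) = 43.655 kPa.
Initial effective stress: σ'_0 = σ_v − u = 92.2 − 43.655 = 48.545 kPa.
Stress increase at mid-clay by the 2:1 spreading method:
Δσ = qBL/((B+z)(L+z)) = 219×5.8×7.9/((5.8+5.35)(7.9+5.35)) = 67.922 kPa
Final effective stress: σ'_f = σ'_0 + Δσ = 48.545 + 67.922 = 116.47 kPa.
Normally consolidated clay, so the full stress increment lies on the virgin compression line:
S_c = C_c·H/(1+e₀)·log₁₀(σ'_f/σ'_0) = 0.42×5.7/(1+0.72)×log₁₀(116.47/48.545)
    = 1.3919 × 0.38007 = 0.529 m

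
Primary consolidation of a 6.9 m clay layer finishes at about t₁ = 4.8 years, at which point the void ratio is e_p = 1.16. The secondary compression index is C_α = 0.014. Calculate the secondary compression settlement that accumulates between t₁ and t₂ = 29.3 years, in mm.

S_s ≈ 35.1 mm

Secondary compression: S_s = C_α·H/(1+e_p)·log₁₀(t₂/t₁)
S_s = 0.014×6.9/(1+1.16)×log₁₀(29.3/4.8)
    = 0.04472 × 0.7856 = 0.03513 m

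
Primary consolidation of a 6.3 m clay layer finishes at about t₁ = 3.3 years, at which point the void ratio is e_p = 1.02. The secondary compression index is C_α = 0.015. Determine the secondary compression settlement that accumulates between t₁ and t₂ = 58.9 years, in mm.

Secondary compression: S_s = C_α·H/(1+e_p)·log₁₀(t₂/t₁)
S_s = 0.015×6.3/(1+1.02)×log₁₀(58.9/3.3)
    = 0.04678 × 1.252 = 0.05855 m

S_s ≈ 58.6 mm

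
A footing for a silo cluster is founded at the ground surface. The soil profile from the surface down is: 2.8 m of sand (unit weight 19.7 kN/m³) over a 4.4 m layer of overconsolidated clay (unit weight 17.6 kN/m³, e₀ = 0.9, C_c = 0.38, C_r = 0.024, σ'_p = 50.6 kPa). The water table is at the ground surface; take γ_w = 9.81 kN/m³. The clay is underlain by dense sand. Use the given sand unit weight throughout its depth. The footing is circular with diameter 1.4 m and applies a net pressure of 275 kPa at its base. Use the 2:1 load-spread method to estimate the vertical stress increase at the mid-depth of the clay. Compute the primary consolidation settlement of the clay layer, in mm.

S_c ≈ 55 mm

Mid-depth of clay below the ground surface: z = 2.8 + 4.4/2 = 5 m.
Total vertical stress at mid-clay: σ_v = 19.7×2.8 + 17.6×2.2 = 93.88 kPa.
Pore pressure: u = 9.81×(5 − 0) = 49.05 kPa.
Initial effective stress: σ'_0 = σ_v − u = 93.88 − 49.05 = 44.83 kPa.
Stress increase at mid-clay by the 2:1 spreading method:
Δσ ≈ qD²/(D+z)² = 275×1.4²/(1.4+5)² = 13.159 kPa
Final effective stress: σ'_f = 44.83 + 13.159 = 57.989 kPa.
σ'_f = 57.989 > σ'_p = 50.6 kPa, so the stress path crosses the preconsolidation pressure — recompression up to σ'_p, then virgin compression beyond:
S_c = H/(1+e₀)·[C_r·log₁₀(σ'_p/σ'_0) + C_c·log₁₀(σ'_f/σ'_p)]
    = 4.4/1.9 × [0.024×log₁₀(50.6/44.83) + 0.38×log₁₀(57.989/50.6)]
    = 2.3158 × [0.001262 + 0.022494] = 0.05501 m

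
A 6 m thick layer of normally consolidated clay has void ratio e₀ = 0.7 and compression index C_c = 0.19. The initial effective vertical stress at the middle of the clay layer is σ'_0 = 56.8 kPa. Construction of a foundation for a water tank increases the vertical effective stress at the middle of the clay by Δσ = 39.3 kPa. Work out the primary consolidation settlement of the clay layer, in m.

S_c ≈ 0.153 m

Final effective stress: σ'_f = σ'_0 + Δσ = 56.8 + 39.3 = 96.1 kPa.
Normally consolidated clay, so the full stress increment lies on the virgin compression line:
S_c = C_c·H/(1+e₀)·log₁₀(σ'_f/σ'_0) = 0.19×6/(1+0.7)×log₁₀(96.1/56.8)
    = 0.67059 × 0.22838 = 0.1531 m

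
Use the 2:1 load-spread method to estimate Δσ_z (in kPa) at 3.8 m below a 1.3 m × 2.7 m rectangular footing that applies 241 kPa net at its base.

Δσ_z ≈ 25.5 kPa

By the 2:1 method the load spreads at 1 horizontal : 2 vertical, so at depth z the loaded area has grown by z in each plan dimension:
Δσ = qBL/((B+z)(L+z)) = 241×1.3×2.7/((1.3+3.8)(2.7+3.8)) = 25.518 kPa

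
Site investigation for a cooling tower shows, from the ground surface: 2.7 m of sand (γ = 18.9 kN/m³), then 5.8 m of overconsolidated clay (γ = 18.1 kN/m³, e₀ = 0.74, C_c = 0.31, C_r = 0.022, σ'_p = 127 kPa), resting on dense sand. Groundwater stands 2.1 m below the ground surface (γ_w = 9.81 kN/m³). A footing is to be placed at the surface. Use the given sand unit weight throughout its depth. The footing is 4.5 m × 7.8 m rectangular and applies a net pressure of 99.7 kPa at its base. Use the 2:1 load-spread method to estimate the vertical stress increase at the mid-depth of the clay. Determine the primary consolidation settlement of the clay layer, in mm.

Mid-depth of clay below the ground surface: z = 2.7 + 5.8/2 = 5.6 m.
Total vertical stress at mid-clay: σ_v = 18.9×2.7 + 18.1×2.9 = 103.52 kPa.
Pore pressure: u = 9.81×(5.6 − 2.1) = 34.335 kPa.
Initial effective stress: σ'_0 = σ_v − u = 103.52 − 34.335 = 69.185 kPa.
Stress increase at mid-clay by the 2:1 spreading method:
Δσ = qBL/((B+z)(L+z)) = 99.7×4.5×7.8/((4.5+5.6)(7.8+5.6)) = 25.857 kPa
Final effective stress: σ'_f = 69.185 + 25.857 = 95.042 kPa.
σ'_f = 95.042 ≤ σ'_p = 127 kPa, so the clay remains overconsolidated and only the recompression index applies:
S_c = C_r·H/(1+e₀)·log₁₀(σ'_f/σ'_0) = 0.022×5.8/1.74×log₁₀(95.042/69.185)
    = 0.073333 × 0.1379 = 0.01011 m

S_c ≈ 10.1 mm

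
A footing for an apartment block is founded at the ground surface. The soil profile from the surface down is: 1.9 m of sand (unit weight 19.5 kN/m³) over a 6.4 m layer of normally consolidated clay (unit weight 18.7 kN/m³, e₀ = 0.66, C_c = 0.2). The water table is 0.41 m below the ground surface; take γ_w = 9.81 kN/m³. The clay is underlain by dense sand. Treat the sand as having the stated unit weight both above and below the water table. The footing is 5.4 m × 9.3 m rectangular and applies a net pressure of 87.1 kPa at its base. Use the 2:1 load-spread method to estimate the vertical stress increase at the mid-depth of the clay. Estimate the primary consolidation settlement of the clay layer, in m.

Mid-depth of clay below the ground surface: z = 1.9 + 6.4/2 = 5.1 m.
Total vertical stress at mid-clay: σ_v = 19.5×1.9 + 18.7×3.2 = 96.89 kPa.
Pore pressure: u = 9.81×(5.1 − 0.41) = 46.009 kPa.
Initial effective stress: σ'_0 = σ_v − u = 96.89 − 46.009 = 50.881 kPa.
Stress increase at mid-clay by the 2:1 spreading method:
Δσ = qBL/((B+z)(L+z)) = 87.1×5.4×9.3/((5.4+5.1)(9.3+5.1)) = 28.93 kPa
Final effective stress: σ'_f = σ'_0 + Δσ = 50.881 + 28.93 = 79.811 kPa.
Normally consolidated clay, so the full stress increment lies on the virgin compression line:
S_c = C_c·H/(1+e₀)·log₁₀(σ'_f/σ'_0) = 0.2×6.4/(1+0.66)×log₁₀(79.811/50.881)
    = 0.77108 × 0.19551 = 0.1508 m

S_c ≈ 0.151 m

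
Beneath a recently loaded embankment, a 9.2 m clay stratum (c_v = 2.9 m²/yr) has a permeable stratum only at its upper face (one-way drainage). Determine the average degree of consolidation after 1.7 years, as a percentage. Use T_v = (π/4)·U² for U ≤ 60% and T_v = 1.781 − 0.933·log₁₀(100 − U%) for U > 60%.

Drainage path length: H_d = H = 9.2 m (single drainage).
T_v = c_v·t/H_d² = 2.9×1.7/9.2² = 0.058247.
T_v = 0.058247 corresponds to the U ≤ 60% branch:
U = √(4T_v/π) = 0.2723

U ≈ 27.2 %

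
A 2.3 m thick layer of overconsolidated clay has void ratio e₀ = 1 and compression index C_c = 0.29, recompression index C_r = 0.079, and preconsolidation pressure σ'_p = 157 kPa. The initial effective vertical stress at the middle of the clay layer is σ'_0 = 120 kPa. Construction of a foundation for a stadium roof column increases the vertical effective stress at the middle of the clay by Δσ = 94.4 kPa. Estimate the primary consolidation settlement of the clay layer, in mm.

Final effective stress: σ'_f = 120 + 94.4 = 214.4 kPa.
σ'_f = 214.4 > σ'_p = 157 kPa, so the stress path crosses the preconsolidation pressure — recompression up to σ'_p, then virgin compression beyond:
S_c = H/(1+e₀)·[C_r·log₁₀(σ'_p/σ'_0) + C_c·log₁₀(σ'_f/σ'_p)]
    = 2.3/2 × [0.079×log₁₀(157/120) + 0.29×log₁₀(214.4/157)]
    = 1.15 × [0.0092208 + 0.039244] = 0.05573 m

S_c ≈ 55.7 mm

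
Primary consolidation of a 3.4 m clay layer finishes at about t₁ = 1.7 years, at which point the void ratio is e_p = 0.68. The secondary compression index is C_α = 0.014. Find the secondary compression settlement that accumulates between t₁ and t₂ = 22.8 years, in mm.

S_s ≈ 31.9 mm

Secondary compression: S_s = C_α·H/(1+e_p)·log₁₀(t₂/t₁)
S_s = 0.014×3.4/(1+0.68)×log₁₀(22.8/1.7)
    = 0.02833 × 1.127 = 0.03195 m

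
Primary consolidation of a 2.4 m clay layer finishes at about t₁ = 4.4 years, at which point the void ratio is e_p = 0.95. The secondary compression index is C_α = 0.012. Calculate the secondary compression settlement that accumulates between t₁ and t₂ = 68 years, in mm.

S_s ≈ 17.6 mm

Secondary compression: S_s = C_α·H/(1+e_p)·log₁₀(t₂/t₁)
S_s = 0.012×2.4/(1+0.95)×log₁₀(68/4.4)
    = 0.01477 × 1.189 = 0.01756 m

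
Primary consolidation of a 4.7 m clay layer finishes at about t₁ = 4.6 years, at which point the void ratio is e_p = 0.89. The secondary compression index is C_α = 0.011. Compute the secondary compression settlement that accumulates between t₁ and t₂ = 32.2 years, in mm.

S_s ≈ 23.1 mm

Secondary compression: S_s = C_α·H/(1+e_p)·log₁₀(t₂/t₁)
S_s = 0.011×4.7/(1+0.89)×log₁₀(32.2/4.6)
    = 0.02735 × 0.8451 = 0.02312 m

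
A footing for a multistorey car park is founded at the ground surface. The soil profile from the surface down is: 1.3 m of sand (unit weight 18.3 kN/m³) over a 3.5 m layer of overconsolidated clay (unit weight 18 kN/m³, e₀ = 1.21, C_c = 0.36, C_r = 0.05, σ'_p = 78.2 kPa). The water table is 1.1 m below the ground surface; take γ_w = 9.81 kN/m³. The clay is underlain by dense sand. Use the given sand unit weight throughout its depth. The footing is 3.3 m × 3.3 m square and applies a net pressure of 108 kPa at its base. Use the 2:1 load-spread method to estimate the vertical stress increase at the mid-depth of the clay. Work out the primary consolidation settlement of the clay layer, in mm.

S_c ≈ 20.3 mm

Mid-depth of clay below the ground surface: z = 1.3 + 3.5/2 = 3.05 m.
Total vertical stress at mid-clay: σ_v = 18.3×1.3 + 18×1.75 = 55.29 kPa.
Pore pressure: u = 9.81×(3.05 − 1.1) = 19.13 kPa.
Initial effective stress: σ'_0 = σ_v − u = 55.29 − 19.13 = 36.16 kPa.
Stress increase at mid-clay by the 2:1 spreading method:
Δσ = qBL/((B+z)(L+z)) = 108×3.3×3.3/((3.3+3.05)(3.3+3.05)) = 29.168 kPa
Final effective stress: σ'_f = 36.16 + 29.168 = 65.328 kPa.
σ'_f = 65.328 ≤ σ'_p = 78.2 kPa, so the clay remains overconsolidated and only the recompression index applies:
S_c = C_r·H/(1+e₀)·log₁₀(σ'_f/σ'_0) = 0.05×3.5/2.21×log₁₀(65.328/36.16)
    = 0.079185 × 0.25687 = 0.02034 m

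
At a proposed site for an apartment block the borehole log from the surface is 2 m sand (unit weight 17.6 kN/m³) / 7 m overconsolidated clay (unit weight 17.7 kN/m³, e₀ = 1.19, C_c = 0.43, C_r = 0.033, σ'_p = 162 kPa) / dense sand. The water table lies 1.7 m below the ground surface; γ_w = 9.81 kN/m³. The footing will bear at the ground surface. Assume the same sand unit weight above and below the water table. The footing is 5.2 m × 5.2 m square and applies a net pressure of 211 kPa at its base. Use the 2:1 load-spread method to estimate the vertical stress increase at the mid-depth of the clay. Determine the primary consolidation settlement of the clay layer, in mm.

S_c ≈ 27.7 mm

Mid-depth of clay below the ground surface: z = 2 + 7/2 = 5.5 m.
Total vertical stress at mid-clay: σ_v = 17.6×2 + 17.7×3.5 = 97.15 kPa.
Pore pressure: u = 9.81×(5.5 − 1.7) = 37.278 kPa.
Initial effective stress: σ'_0 = σ_v − u = 97.15 − 37.278 = 59.872 kPa.
Stress increase at mid-clay by the 2:1 spreading method:
Δσ = qBL/((B+z)(L+z)) = 211×5.2×5.2/((5.2+5.5)(5.2+5.5)) = 49.834 kPa
Final effective stress: σ'_f = 59.872 + 49.834 = 109.71 kPa.
σ'_f = 109.71 ≤ σ'_p = 162 kPa, so the clay remains overconsolidated and only the recompression index applies:
S_c = C_r·H/(1+e₀)·log₁₀(σ'_f/σ'_0) = 0.033×7/2.19×log₁₀(109.71/59.872)
    = 0.10548 × 0.26302 = 0.02774 m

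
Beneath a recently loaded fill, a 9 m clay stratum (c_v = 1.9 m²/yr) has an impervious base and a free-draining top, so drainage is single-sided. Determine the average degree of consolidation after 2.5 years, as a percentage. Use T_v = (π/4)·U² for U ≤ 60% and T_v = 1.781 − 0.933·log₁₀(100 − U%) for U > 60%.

Drainage path length: H_d = H = 9 m (single drainage).
T_v = c_v·t/H_d² = 1.9×2.5/9² = 0.058642.
T_v = 0.058642 corresponds to the U ≤ 60% branch:
U = √(4T_v/π) = 0.2732

U ≈ 27.3 %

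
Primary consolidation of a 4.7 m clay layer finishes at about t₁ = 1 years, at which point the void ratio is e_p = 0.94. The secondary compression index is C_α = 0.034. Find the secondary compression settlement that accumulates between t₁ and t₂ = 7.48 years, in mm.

S_s ≈ 72 mm

Secondary compression: S_s = C_α·H/(1+e_p)·log₁₀(t₂/t₁)
S_s = 0.034×4.7/(1+0.94)×log₁₀(7.48/1)
    = 0.08237 × 0.8739 = 0.07198 m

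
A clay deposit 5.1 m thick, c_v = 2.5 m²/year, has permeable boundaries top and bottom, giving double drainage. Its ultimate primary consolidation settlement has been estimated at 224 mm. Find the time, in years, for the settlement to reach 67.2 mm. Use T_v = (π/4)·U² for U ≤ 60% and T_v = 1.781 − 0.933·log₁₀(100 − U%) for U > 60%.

Drainage path length: H_d = H/2 = 2.55 m (double drainage).
U = S(t)/S_ult = 67.2/224 = 0.3.
U ≤ 60%: T_v = (π/4)·U² = (π/4)×0.3² = 0.070686.
t = T_v·H_d²/c_v = 0.070686×2.55²/2.5 = 0.1839 years.

t ≈ 0.184 years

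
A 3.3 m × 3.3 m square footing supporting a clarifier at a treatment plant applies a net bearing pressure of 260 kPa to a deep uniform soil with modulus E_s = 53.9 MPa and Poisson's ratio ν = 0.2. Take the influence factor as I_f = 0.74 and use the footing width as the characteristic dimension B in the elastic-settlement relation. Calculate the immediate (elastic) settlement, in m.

S_e ≈ 0.0113 m

Immediate (elastic) settlement: S_e = q·B·(1−ν²)/E_s · I_f.
E_s = 53.9 MPa = 53900 kPa.
S_e = 260 × 3.3 × (1 − 0.2²) / 53900 × 0.74
    = 260 × 3.3 × 0.96 / 53900 × 0.74
    = 0.01131 m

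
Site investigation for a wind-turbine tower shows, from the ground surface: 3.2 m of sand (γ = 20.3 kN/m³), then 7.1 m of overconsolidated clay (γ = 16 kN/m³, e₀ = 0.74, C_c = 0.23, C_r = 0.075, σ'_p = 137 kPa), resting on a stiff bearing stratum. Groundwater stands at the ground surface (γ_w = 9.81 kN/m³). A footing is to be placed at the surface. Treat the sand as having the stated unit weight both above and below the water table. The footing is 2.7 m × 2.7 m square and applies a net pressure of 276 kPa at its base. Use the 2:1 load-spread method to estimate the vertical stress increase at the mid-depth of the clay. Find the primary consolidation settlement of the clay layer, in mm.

Mid-depth of clay below the ground surface: z = 3.2 + 7.1/2 = 6.75 m.
Total vertical stress at mid-clay: σ_v = 20.3×3.2 + 16×3.55 = 121.76 kPa.
Pore pressure: u = 9.81×(6.75 − 0) = 66.218 kPa.
Initial effective stress: σ'_0 = σ_v − u = 121.76 − 66.218 = 55.542 kPa.
Stress increase at mid-clay by the 2:1 spreading method:
Δσ = qBL/((B+z)(L+z)) = 276×2.7×2.7/((2.7+6.75)(2.7+6.75)) = 22.531 kPa
Final effective stress: σ'_f = 55.542 + 22.531 = 78.073 kPa.
σ'_f = 78.073 ≤ σ'_p = 137 kPa, so the clay remains overconsolidated and only the recompression index applies:
S_c = C_r·H/(1+e₀)·log₁₀(σ'_f/σ'_0) = 0.075×7.1/1.74×log₁₀(78.073/55.542)
    = 0.30604 × 0.14788 = 0.04526 m

S_c ≈ 45.3 mm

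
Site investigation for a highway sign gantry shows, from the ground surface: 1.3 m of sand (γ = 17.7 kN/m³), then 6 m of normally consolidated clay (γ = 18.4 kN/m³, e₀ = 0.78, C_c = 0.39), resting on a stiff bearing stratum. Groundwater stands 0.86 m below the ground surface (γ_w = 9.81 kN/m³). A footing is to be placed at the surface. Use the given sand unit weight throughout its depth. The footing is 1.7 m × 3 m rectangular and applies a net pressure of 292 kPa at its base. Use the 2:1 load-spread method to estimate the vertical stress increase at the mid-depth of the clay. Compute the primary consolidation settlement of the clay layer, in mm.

Mid-depth of clay below the ground surface: z = 1.3 + 6/2 = 4.3 m.
Total vertical stress at mid-clay: σ_v = 17.7×1.3 + 18.4×3 = 78.21 kPa.
Pore pressure: u = 9.81×(4.3 − 0.86) = 33.746 kPa.
Initial effective stress: σ'_0 = σ_v − u = 78.21 − 33.746 = 44.464 kPa.
Stress increase at mid-clay by the 2:1 spreading method:
Δσ = qBL/((B+z)(L+z)) = 292×1.7×3/((1.7+4.3)(3+4.3)) = 34 kPa
Final effective stress: σ'_f = σ'_0 + Δσ = 44.464 + 34 = 78.464 kPa.
Normally consolidated clay, so the full stress increment lies on the virgin compression line:
S_c = C_c·H/(1+e₀)·log₁₀(σ'_f/σ'_0) = 0.39×6/(1+0.78)×log₁₀(78.464/44.464)
    = 1.3146 × 0.24666 = 0.3243 m

S_c ≈ 324 mm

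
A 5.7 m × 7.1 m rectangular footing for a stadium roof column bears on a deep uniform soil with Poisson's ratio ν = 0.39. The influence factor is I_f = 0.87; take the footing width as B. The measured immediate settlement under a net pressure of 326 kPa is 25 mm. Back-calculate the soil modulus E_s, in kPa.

S_e = q·B·(1−ν²)/E_s · I_f  ⇒  E_s = q·B·(1−ν²)·I_f / S_e.
E_s = 326 × 5.7 × 0.8479 × 0.87 / 0.025 = 54830 kPa

E_s ≈ 54800 kPa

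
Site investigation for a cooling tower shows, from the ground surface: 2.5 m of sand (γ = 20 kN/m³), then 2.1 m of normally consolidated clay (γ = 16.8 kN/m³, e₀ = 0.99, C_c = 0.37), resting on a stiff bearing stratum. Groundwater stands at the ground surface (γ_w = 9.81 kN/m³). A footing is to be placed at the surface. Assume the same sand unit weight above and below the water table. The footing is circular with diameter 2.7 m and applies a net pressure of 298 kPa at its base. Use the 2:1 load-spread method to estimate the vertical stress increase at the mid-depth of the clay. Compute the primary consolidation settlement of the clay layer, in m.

Mid-depth of clay below the ground surface: z = 2.5 + 2.1/2 = 3.55 m.
Total vertical stress at mid-clay: σ_v = 20×2.5 + 16.8×1.05 = 67.64 kPa.
Pore pressure: u = 9.81×(3.55 − 0) = 34.825 kPa.
Initial effective stress: σ'_0 = σ_v − u = 67.64 − 34.825 = 32.815 kPa.
Stress increase at mid-clay by the 2:1 spreading method:
Δσ ≈ qD²/(D+z)² = 298×2.7²/(2.7+3.55)² = 55.614 kPa
Final effective stress: σ'_f = σ'_0 + Δσ = 32.815 + 55.614 = 88.429 kPa.
Normally consolidated clay, so the full stress increment lies on the virgin compression line:
S_c = C_c·H/(1+e₀)·log₁₀(σ'_f/σ'_0) = 0.37×2.1/(1+0.99)×log₁₀(88.429/32.815)
    = 0.39045 × 0.43052 = 0.1681 m

S_c ≈ 0.168 m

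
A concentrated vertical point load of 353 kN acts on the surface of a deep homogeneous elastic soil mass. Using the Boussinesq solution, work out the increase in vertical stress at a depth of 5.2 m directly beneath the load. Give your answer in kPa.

Boussinesq vertical stress below a point load on an elastic half-space:
Δσ_z = 3P/(2πz²) · [1 + (r/z)²]^(−5/2)
r/z = 0/5.2 = 0; [1+(r/z)²]^(−5/2) = 1.
Δσ_z = 3×353/(2π×5.2²) × 1 = 6.2332 × 1 = 6.233 kPa

Δσ_z ≈ 6.23 kPa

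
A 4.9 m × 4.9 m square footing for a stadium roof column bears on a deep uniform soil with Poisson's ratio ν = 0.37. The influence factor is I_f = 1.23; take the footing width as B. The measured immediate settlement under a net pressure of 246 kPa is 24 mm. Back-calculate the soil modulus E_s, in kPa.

E_s ≈ 53300 kPa

S_e = q·B·(1−ν²)/E_s · I_f  ⇒  E_s = q·B·(1−ν²)·I_f / S_e.
E_s = 246 × 4.9 × 0.8631 × 1.23 / 0.024 = 53320 kPa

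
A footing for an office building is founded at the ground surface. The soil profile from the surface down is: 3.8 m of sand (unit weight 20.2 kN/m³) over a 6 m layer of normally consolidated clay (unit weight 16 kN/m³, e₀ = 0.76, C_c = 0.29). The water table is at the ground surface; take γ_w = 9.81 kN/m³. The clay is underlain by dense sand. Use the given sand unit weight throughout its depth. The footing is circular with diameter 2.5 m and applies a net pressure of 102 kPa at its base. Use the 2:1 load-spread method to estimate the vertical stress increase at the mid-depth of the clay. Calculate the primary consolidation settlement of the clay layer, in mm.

S_c ≈ 51.3 mm

Mid-depth of clay below the ground surface: z = 3.8 + 6/2 = 6.8 m.
Total vertical stress at mid-clay: σ_v = 20.2×3.8 + 16×3 = 124.76 kPa.
Pore pressure: u = 9.81×(6.8 − 0) = 66.708 kPa.
Initial effective stress: σ'_0 = σ_v − u = 124.76 − 66.708 = 58.052 kPa.
Stress increase at mid-clay by the 2:1 spreading method:
Δσ ≈ qD²/(D+z)² = 102×2.5²/(2.5+6.8)² = 7.3708 kPa
Final effective stress: σ'_f = σ'_0 + Δσ = 58.052 + 7.3708 = 65.423 kPa.
Normally consolidated clay, so the full stress increment lies on the virgin compression line:
S_c = C_c·H/(1+e₀)·log₁₀(σ'_f/σ'_0) = 0.29×6/(1+0.76)×log₁₀(65.423/58.052)
    = 0.98864 × 0.051913 = 0.05132 m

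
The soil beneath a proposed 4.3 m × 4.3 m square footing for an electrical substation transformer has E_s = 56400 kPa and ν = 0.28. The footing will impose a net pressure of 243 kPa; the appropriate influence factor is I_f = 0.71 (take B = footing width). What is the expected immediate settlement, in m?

Immediate (elastic) settlement: S_e = q·B·(1−ν²)/E_s · I_f.
S_e = 243 × 4.3 × (1 − 0.28²) / 56400 × 0.71
    = 243 × 4.3 × 0.9216 / 56400 × 0.71
    = 0.01212 m

S_e ≈ 0.0121 m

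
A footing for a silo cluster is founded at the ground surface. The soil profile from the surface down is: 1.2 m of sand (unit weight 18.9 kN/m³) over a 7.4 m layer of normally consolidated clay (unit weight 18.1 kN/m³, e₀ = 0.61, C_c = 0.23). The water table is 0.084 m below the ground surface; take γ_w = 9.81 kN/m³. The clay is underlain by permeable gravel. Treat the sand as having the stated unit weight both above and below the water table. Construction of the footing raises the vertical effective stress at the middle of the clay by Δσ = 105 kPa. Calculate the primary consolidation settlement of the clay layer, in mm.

Mid-depth of clay below the ground surface: z = 1.2 + 7.4/2 = 4.9 m.
Total vertical stress at mid-clay: σ_v = 18.9×1.2 + 18.1×3.7 = 89.65 kPa.
Pore pressure: u = 9.81×(4.9 − 0.084) = 47.245 kPa.
Initial effective stress: σ'_0 = σ_v − u = 89.65 − 47.245 = 42.405 kPa.
Final effective stress: σ'_f = σ'_0 + Δσ = 42.405 + 105 = 147.41 kPa.
Normally consolidated clay, so the full stress increment lies on the virgin compression line:
S_c = C_c·H/(1+e₀)·log₁₀(σ'_f/σ'_0) = 0.23×7.4/(1+0.61)×log₁₀(147.41/42.405)
    = 1.0571 × 0.54111 = 0.572 m

S_c ≈ 572 mm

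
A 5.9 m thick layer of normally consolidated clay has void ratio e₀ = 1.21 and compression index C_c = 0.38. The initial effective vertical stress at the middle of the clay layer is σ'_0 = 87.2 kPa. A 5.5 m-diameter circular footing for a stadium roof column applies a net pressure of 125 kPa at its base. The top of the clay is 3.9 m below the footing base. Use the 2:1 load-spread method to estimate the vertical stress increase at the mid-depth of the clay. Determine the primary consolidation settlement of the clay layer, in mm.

S_c ≈ 110 mm

Mid-depth of clay below the footing base: z = 3.9 + 5.9/2 = 6.85 m.
Stress increase at mid-clay by the 2:1 spreading method:
Δσ ≈ qD²/(D+z)² = 125×5.5²/(5.5+6.85)² = 24.791 kPa
Final effective stress: σ'_f = σ'_0 + Δσ = 87.2 + 24.791 = 111.99 kPa.
Normally consolidated clay, so the full stress increment lies on the virgin compression line:
S_c = C_c·H/(1+e₀)·log₁₀(σ'_f/σ'_0) = 0.38×5.9/(1+1.21)×log₁₀(111.99/87.2)
    = 1.0145 × 0.10866 = 0.1102 m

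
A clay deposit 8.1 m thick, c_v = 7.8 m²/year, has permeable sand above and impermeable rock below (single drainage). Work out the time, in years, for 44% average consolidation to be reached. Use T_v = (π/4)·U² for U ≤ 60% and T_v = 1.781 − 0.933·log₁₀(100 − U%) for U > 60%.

Drainage path length: H_d = H = 8.1 m (single drainage).
U ≤ 60%: T_v = (π/4)·U² = (π/4)×0.44² = 0.15205.
t = T_v·H_d²/c_v = 0.15205×8.1²/7.8 = 1.279 years.

t ≈ 1.28 years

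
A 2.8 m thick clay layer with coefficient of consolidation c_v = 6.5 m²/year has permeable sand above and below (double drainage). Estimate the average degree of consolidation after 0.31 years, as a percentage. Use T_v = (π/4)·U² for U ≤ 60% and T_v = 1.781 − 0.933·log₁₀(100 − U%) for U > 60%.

U ≈ 93.6 %

Drainage path length: H_d = H/2 = 1.4 m (double drainage).
T_v = c_v·t/H_d² = 6.5×0.31/1.4² = 1.0281.
T_v = 1.0281 corresponds to the U > 60% branch:
U = 1 − 10^((1.781 − T_v)/0.933)/100 = 0.9359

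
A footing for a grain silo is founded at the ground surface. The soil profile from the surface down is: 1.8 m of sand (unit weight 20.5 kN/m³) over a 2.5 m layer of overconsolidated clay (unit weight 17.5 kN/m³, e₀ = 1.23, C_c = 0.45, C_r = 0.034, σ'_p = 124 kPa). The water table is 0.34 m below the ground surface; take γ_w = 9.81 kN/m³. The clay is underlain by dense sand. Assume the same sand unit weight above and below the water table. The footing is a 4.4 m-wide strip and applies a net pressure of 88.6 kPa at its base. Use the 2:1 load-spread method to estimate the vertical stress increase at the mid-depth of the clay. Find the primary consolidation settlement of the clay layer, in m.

Mid-depth of clay below the ground surface: z = 1.8 + 2.5/2 = 3.05 m.
Total vertical stress at mid-clay: σ_v = 20.5×1.8 + 17.5×1.25 = 58.775 kPa.
Pore pressure: u = 9.81×(3.05 − 0.34) = 26.585 kPa.
Initial effective stress: σ'_0 = σ_v − u = 58.775 − 26.585 = 32.19 kPa.
Stress increase at mid-clay by the 2:1 spreading method:
Δσ = qB/(B+z) = 88.6×4.4/(4.4+3.05) = 52.328 kPa
Final effective stress: σ'_f = 32.19 + 52.328 = 84.518 kPa.
σ'_f = 84.518 ≤ σ'_p = 124 kPa, so the clay remains overconsolidated and only the recompression index applies:
S_c = C_r·H/(1+e₀)·log₁₀(σ'_f/σ'_0) = 0.034×2.5/2.23×log₁₀(84.518/32.19)
    = 0.038117 × 0.41923 = 0.01598 m

S_c ≈ 0.016 m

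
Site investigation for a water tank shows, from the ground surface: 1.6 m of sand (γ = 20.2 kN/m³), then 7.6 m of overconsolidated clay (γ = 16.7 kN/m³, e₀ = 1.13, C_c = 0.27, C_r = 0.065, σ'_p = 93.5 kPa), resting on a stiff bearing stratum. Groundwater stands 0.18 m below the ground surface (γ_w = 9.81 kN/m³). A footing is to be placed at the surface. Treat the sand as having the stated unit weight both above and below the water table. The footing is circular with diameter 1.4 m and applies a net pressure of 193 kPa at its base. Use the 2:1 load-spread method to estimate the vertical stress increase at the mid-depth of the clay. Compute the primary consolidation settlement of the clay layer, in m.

Mid-depth of clay below the ground surface: z = 1.6 + 7.6/2 = 5.4 m.
Total vertical stress at mid-clay: σ_v = 20.2×1.6 + 16.7×3.8 = 95.78 kPa.
Pore pressure: u = 9.81×(5.4 − 0.18) = 51.208 kPa.
Initial effective stress: σ'_0 = σ_v − u = 95.78 − 51.208 = 44.572 kPa.
Stress increase at mid-clay by the 2:1 spreading method:
Δσ ≈ qD²/(D+z)² = 193×1.4²/(1.4+5.4)² = 8.1808 kPa
Final effective stress: σ'_f = 44.572 + 8.1808 = 52.753 kPa.
σ'_f = 52.753 ≤ σ'_p = 93.5 kPa, so the clay remains overconsolidated and only the recompression index applies:
S_c = C_r·H/(1+e₀)·log₁₀(σ'_f/σ'_0) = 0.065×7.6/2.13×log₁₀(52.753/44.572)
    = 0.23193 × 0.073185 = 0.01697 m

S_c ≈ 0.017 m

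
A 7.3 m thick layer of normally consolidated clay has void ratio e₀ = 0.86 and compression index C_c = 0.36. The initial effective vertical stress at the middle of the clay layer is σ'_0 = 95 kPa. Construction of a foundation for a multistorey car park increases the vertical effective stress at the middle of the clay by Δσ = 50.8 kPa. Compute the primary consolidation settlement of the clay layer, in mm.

S_c ≈ 263 mm

Final effective stress: σ'_f = σ'_0 + Δσ = 95 + 50.8 = 145.8 kPa.
Normally consolidated clay, so the full stress increment lies on the virgin compression line:
S_c = C_c·H/(1+e₀)·log₁₀(σ'_f/σ'_0) = 0.36×7.3/(1+0.86)×log₁₀(145.8/95)
    = 1.4129 × 0.18603 = 0.2628 m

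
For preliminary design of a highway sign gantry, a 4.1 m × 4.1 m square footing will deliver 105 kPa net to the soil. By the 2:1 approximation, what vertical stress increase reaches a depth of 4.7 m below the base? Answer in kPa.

Δσ_z ≈ 22.8 kPa

By the 2:1 method the load spreads at 1 horizontal : 2 vertical, so at depth z the loaded area has grown by z in each plan dimension:
Δσ = qBL/((B+z)(L+z)) = 105×4.1×4.1/((4.1+4.7)(4.1+4.7)) = 22.792 kPa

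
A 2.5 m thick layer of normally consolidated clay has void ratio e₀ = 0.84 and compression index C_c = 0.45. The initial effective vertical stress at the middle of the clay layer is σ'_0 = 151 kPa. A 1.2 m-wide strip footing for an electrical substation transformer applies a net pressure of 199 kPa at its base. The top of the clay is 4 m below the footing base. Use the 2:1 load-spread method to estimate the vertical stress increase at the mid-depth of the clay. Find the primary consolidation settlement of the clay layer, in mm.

S_c ≈ 58.2 mm

Mid-depth of clay below the footing base: z = 4 + 2.5/2 = 5.25 m.
Stress increase at mid-clay by the 2:1 spreading method:
Δσ = qB/(B+z) = 199×1.2/(1.2+5.25) = 37.023 kPa
Final effective stress: σ'_f = σ'_0 + Δσ = 151 + 37.023 = 188.02 kPa.
Normally consolidated clay, so the full stress increment lies on the virgin compression line:
S_c = C_c·H/(1+e₀)·log₁₀(σ'_f/σ'_0) = 0.45×2.5/(1+0.84)×log₁₀(188.02/151)
    = 0.61141 × 0.095227 = 0.05822 m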